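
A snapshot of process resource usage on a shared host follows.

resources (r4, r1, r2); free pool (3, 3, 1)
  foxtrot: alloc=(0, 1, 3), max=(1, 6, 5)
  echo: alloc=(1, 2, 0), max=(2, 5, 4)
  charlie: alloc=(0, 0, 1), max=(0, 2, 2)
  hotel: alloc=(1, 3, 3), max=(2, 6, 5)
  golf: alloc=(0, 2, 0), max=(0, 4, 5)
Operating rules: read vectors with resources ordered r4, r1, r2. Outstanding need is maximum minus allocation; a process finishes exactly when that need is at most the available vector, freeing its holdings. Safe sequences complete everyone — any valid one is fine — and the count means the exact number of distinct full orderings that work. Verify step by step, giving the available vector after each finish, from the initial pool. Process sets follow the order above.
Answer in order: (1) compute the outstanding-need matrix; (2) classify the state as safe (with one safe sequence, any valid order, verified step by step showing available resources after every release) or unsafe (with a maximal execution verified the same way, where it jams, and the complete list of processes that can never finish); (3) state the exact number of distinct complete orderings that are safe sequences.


(1) Remaining need (order r4, r1, r2):
  foxtrot: (1, 5, 2)
  echo: (1, 3, 4)
  charlie: (0, 2, 1)
  hotel: (1, 3, 2)
  golf: (0, 2, 5)
(2) The state is SAFE; one workable sequence: charlie, hotel, foxtrot, golf, echo.
Key observation: the first exact fit in this order is charlie — it needs (0, 2, 1) with (3, 3, 1) free, meeting a requested resource to the last unit.
Walking it through:
  pool = (3, 3, 1)
  charlie: need (0, 2, 1) fits (3, 3, 1); releases (0, 0, 1), pool now (3, 3, 2)
  hotel: need (1, 3, 2) fits (3, 3, 2); releases (1, 3, 3), pool now (4, 6, 5)
  foxtrot: need (1, 5, 2) fits (4, 6, 5); releases (0, 1, 3), pool now (4, 7, 8)
  golf: need (0, 2, 5) fits (4, 7, 8); releases (0, 2, 0), pool now (4, 9, 8)
  echo: need (1, 3, 4) fits (4, 9, 8); releases (1, 2, 0), pool now (5, 11, 8)
(3) Exactly 6 of the possible complete orderings are safe sequences.


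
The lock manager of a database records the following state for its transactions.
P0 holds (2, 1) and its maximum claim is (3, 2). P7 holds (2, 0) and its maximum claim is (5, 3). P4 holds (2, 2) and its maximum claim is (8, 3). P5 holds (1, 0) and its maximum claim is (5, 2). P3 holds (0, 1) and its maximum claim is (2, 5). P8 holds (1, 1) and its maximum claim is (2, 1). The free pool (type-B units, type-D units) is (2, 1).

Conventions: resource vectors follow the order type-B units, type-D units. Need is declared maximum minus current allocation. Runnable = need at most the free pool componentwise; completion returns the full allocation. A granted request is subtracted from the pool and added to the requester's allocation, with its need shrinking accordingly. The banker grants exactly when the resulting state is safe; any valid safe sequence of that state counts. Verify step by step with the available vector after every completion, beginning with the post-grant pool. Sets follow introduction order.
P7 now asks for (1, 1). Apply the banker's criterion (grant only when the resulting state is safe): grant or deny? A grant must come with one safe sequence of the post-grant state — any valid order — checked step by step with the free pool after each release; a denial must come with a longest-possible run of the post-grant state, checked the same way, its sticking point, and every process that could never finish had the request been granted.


GRANT: granting preserves safety; a valid post-grant sequence is P8, P0, P7, P5, P4, P3.
Key observation: granting shrinks the pool to (1, 0), yet P8 still fits and the chain goes through.
Step-by-step check of the post-grant state:
  pool = (1, 0)
  P8 needs (1, 0) <= (1, 0) -> finishes; pool += (1, 1) = (2, 1)
  P0 needs (1, 1) <= (2, 1) -> finishes; pool += (2, 1) = (4, 2)
  P7 needs (2, 2) <= (4, 2) -> finishes; pool += (3, 1) = (7, 3)
  P5 needs (4, 2) <= (7, 3) -> finishes; pool += (1, 0) = (8, 3)
  P4 needs (6, 1) <= (8, 3) -> finishes; pool += (2, 2) = (10, 5)
  P3 needs (2, 4) <= (10, 5) -> finishes; pool += (0, 1) = (10, 6)


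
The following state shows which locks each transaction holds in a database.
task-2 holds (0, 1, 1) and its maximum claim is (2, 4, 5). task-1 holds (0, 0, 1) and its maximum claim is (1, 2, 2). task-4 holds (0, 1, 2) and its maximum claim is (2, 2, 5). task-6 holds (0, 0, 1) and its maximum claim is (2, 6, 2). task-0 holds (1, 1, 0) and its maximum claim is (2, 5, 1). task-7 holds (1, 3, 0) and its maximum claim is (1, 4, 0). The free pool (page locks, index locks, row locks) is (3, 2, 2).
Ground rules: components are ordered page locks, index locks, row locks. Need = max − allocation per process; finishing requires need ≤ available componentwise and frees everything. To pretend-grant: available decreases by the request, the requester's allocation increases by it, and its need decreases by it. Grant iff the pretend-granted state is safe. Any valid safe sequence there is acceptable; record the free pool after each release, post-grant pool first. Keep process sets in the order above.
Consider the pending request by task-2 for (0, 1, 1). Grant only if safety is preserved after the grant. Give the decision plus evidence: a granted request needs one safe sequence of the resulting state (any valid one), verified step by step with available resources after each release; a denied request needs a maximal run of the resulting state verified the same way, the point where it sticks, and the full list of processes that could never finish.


DENY. Granting would leave the state unsafe.
Key observation: after task-7, task-1, task-0 the pool peaks at (5, 5, 2), and each blocked process is short somewhere: task-2 on row locks; task-4 on row locks; task-6 on index locks.
On the post-grant state, task-7, task-1, task-0 is a maximal run — nothing extends it. Check, step by step:
  pool = (3, 1, 1)
  run task-7 (needs (0, 1, 0), free (3, 1, 1)); after release of (1, 3, 0) the pool is (4, 4, 1)
  run task-1 (needs (1, 2, 1), free (4, 4, 1)); after release of (0, 0, 1) the pool is (4, 4, 2)
  run task-0 (needs (1, 4, 1), free (4, 4, 2)); after release of (1, 1, 0) the pool is (5, 5, 2)
  blocked: task-2 wants (2, 2, 3), pool (5, 5, 2) — not enough row locks
  blocked: task-4 wants (2, 1, 3), pool (5, 5, 2) — not enough row locks
  blocked: task-6 wants (2, 6, 1), pool (5, 5, 2) — not enough index locks
Had the request been granted, task-2, task-4 and task-6 could never finish.


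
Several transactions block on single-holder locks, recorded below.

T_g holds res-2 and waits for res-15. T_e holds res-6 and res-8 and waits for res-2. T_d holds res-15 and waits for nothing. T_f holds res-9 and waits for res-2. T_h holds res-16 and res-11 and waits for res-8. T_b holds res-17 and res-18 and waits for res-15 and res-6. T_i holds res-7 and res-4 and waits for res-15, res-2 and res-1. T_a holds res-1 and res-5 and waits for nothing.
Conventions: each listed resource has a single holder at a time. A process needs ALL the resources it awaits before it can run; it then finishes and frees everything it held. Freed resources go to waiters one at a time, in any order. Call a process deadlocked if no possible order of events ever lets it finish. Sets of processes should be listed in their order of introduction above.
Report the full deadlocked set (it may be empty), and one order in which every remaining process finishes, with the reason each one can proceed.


No process is deadlocked.
Key observation: the wait graph is acyclic; completion cascades from the unblocked processes through everyone else.
One completion order for the rest: T_d, T_g, T_e, T_b, T_f, T_h, T_a, T_i.
Verifying each step:
  T_d waits on nothing -> runs at once and releases res-15
  T_g: everything it awaited (res-15) is free; runs, freeing res-2
  T_e: everything it awaited (res-2) is free; runs, freeing res-6 and res-8
  T_b: everything it awaited (res-15 and res-6) is free; runs, freeing res-17 and res-18
  T_f: everything it awaited (res-2) is free; runs, freeing res-9
  T_h: everything it awaited (res-8) is free; runs, freeing res-16 and res-11
  T_a waits on nothing -> runs at once and releases res-1 and res-5
  T_i: everything it awaited (res-15, res-2 and res-1) is free; runs, freeing res-7 and res-4


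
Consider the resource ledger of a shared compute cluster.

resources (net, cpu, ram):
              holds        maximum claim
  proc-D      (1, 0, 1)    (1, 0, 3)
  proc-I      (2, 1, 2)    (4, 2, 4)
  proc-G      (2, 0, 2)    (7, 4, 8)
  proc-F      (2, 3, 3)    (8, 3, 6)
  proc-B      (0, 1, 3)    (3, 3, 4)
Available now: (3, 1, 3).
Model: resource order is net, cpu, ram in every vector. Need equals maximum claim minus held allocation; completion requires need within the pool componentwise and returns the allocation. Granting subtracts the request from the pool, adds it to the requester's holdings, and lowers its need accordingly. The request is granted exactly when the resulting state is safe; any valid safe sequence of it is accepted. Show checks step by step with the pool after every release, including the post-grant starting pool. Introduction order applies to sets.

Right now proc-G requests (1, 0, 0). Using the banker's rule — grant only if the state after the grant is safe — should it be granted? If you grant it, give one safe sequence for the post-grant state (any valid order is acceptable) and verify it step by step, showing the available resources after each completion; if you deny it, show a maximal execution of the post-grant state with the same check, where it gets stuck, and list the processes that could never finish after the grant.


DENY. Granting would leave the state unsafe.
Key observation: after proc-D, proc-I, proc-B the pool peaks at (5, 3, 9), and each blocked process is short somewhere: proc-G on cpu; proc-F on net.
On the post-grant state, proc-D, proc-I, proc-B is a maximal run — nothing extends it. Verifying each step:
  pool = (2, 1, 3)
  proc-D: need (0, 0, 2) fits (2, 1, 3); releases (1, 0, 1), pool now (3, 1, 4)
  proc-I: need (2, 1, 2) fits (3, 1, 4); releases (2, 1, 2), pool now (5, 2, 6)
  proc-B: need (3, 2, 1) fits (5, 2, 6); releases (0, 1, 3), pool now (5, 3, 9)
  proc-G still needs (4, 4, 6) but only (5, 3, 9) is free — short on cpu
  proc-F still needs (6, 0, 3) but only (5, 3, 9) is free — short on net
Post-grant, the permanently blocked set is proc-G and proc-F.


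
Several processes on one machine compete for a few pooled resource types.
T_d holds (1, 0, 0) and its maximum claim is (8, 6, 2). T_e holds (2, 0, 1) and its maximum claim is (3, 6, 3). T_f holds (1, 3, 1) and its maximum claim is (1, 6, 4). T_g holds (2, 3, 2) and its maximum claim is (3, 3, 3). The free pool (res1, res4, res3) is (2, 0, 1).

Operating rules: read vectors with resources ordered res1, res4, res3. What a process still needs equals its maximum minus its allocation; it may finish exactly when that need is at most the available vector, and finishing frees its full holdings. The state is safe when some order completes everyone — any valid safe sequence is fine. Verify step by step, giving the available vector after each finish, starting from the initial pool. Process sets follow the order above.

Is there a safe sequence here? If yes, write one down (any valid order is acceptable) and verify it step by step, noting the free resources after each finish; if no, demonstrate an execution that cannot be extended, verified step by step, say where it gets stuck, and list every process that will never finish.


SAFE — a valid safe sequence is T_g, T_f, T_e, T_d.
Key observation: at T_g the run first touches a limit — (1, 0, 1) against (2, 0, 1), exact on a resource it actually requests.
Walking it through:
  pool = (2, 0, 1)
  run T_g (needs (1, 0, 1), free (2, 0, 1)); after release of (2, 3, 2) the pool is (4, 3, 3)
  run T_f (needs (0, 3, 3), free (4, 3, 3)); after release of (1, 3, 1) the pool is (5, 6, 4)
  run T_e (needs (1, 6, 2), free (5, 6, 4)); after release of (2, 0, 1) the pool is (7, 6, 5)
  run T_d (needs (7, 6, 2), free (7, 6, 5)); after release of (1, 0, 0) the pool is (8, 6, 5)


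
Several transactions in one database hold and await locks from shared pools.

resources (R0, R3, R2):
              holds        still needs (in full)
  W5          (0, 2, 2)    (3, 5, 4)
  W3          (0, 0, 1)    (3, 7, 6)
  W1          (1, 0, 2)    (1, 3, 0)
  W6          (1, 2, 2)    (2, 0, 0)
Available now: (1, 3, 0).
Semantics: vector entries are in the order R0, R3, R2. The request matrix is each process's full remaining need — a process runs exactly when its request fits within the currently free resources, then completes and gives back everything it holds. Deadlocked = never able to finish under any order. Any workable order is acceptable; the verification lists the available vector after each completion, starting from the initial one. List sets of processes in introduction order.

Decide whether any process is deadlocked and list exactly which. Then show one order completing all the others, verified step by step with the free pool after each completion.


Nothing here is deadlocked.
Key observation: W1 can run right away; the returned allocation unlocks the remaining processes in turn.
One completion order for the rest: W1, W6, W5, W3. Step-by-step check:
  pool = (1, 3, 0)
  W1: need (1, 3, 0) fits (1, 3, 0); releases (1, 0, 2), pool now (2, 3, 2)
  W6: need (2, 0, 0) fits (2, 3, 2); releases (1, 2, 2), pool now (3, 5, 4)
  W5: need (3, 5, 4) fits (3, 5, 4); releases (0, 2, 2), pool now (3, 7, 6)
  W3: need (3, 7, 6) fits (3, 7, 6); releases (0, 0, 1), pool now (3, 7, 7)


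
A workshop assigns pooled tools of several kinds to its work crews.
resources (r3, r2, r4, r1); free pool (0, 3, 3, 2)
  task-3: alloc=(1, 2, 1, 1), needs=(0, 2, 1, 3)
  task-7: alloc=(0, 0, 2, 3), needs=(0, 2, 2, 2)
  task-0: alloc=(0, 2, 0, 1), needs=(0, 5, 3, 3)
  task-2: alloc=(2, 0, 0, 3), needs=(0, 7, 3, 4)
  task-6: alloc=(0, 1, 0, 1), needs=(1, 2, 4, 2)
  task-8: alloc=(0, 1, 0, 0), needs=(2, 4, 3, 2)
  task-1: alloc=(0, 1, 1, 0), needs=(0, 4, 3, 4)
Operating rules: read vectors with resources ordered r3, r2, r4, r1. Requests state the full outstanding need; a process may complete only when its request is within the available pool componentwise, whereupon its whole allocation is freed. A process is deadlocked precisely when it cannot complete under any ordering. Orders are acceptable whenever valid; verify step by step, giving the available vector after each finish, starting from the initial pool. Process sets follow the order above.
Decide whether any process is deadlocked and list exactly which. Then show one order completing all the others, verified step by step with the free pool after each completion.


The deadlocked set is empty.
Key observation: starting with task-7, each completion frees enough for the next — no one is permanently blocked.
One completion order for the rest: task-7, task-3, task-0, task-2, task-1, task-8, task-6. Check, step by step:
  pool = (0, 3, 3, 2)
  task-7: need (0, 2, 2, 2) fits (0, 3, 3, 2); releases (0, 0, 2, 3), pool now (0, 3, 5, 5)
  task-3: need (0, 2, 1, 3) fits (0, 3, 5, 5); releases (1, 2, 1, 1), pool now (1, 5, 6, 6)
  task-0: need (0, 5, 3, 3) fits (1, 5, 6, 6); releases (0, 2, 0, 1), pool now (1, 7, 6, 7)
  task-2: need (0, 7, 3, 4) fits (1, 7, 6, 7); releases (2, 0, 0, 3), pool now (3, 7, 6, 10)
  task-1: need (0, 4, 3, 4) fits (3, 7, 6, 10); releases (0, 1, 1, 0), pool now (3, 8, 7, 10)
  task-8: need (2, 4, 3, 2) fits (3, 8, 7, 10); releases (0, 1, 0, 0), pool now (3, 9, 7, 10)
  task-6: need (1, 2, 4, 2) fits (3, 9, 7, 10); releases (0, 1, 0, 1), pool now (3, 10, 7, 11)


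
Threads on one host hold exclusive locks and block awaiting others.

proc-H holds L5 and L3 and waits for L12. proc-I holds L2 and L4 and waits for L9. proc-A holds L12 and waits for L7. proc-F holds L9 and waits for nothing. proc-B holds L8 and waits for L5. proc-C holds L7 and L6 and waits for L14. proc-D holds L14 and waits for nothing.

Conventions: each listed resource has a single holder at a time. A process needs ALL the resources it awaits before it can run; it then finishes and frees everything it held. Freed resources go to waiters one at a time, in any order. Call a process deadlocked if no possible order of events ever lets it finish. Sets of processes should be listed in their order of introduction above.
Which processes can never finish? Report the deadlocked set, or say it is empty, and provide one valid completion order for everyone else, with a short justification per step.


Nothing here is deadlocked.
Key observation: no waiting chain loops back on itself — every chain ends at a process that waits on nothing, so everyone eventually runs.
One completion order for the rest: proc-D, proc-C, proc-F, proc-I, proc-A, proc-H, proc-B.
Check, step by step:
  run proc-D (it waits on nothing); releases L14
  run proc-C (all its waits — L14 — are resolved); releases L7 and L6
  run proc-F (it waits on nothing); releases L9
  run proc-I (all its waits — L9 — are resolved); releases L2 and L4
  run proc-A (all its waits — L7 — are resolved); releases L12
  run proc-H (all its waits — L12 — are resolved); releases L5 and L3
  run proc-B (all its waits — L5 — are resolved); releases L8


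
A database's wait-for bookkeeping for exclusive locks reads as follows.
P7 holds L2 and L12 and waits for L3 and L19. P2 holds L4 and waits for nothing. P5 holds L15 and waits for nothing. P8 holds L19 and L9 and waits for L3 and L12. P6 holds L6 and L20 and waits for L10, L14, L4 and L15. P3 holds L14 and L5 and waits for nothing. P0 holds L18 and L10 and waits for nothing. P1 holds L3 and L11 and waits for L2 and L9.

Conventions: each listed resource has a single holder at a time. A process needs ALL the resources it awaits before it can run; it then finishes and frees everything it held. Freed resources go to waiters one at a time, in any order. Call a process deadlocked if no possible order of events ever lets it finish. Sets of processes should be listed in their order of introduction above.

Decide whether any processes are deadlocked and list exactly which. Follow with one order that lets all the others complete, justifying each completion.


The deadlocked set is P7, P8 and P1.
Key observation: the loop P7 -> P8 -> P7 blocks itself forever; P1 is caught in further circular waits.
A valid finishing order for the others: P5, P2, P3, P0, P6.
Walking it through:
  P5 waits on nothing -> runs at once and releases L15
  P2 waits on nothing -> runs at once and releases L4
  P3 waits on nothing -> runs at once and releases L14 and L5
  P0 waits on nothing -> runs at once and releases L18 and L10
  P6 waits on L10, L14, L4 and L15 — all released -> runs and releases L6 and L20


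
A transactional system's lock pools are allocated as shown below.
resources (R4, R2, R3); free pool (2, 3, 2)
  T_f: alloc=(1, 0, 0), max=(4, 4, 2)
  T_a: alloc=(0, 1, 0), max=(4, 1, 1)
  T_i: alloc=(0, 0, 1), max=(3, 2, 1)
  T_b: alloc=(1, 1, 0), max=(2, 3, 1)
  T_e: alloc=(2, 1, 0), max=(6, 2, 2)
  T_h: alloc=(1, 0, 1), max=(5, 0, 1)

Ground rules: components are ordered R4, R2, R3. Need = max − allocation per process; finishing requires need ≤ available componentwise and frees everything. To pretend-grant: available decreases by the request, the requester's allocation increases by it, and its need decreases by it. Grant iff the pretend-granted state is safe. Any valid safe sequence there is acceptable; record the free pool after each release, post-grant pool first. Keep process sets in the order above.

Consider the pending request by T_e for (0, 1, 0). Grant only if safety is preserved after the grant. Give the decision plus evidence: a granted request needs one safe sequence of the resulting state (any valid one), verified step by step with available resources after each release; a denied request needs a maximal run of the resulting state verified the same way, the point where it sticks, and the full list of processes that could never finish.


DENY. Granting would leave the state unsafe.
Key observation: after T_b, T_i the pool peaks at (3, 3, 3), and each blocked process is short somewhere: T_f on R2; T_a on R4; T_e on R4; T_h on R4.
After a pretend grant, a maximal execution: T_b, T_i — then nothing else fits. Check, step by step:
  pool = (2, 2, 2)
  run T_b (needs (1, 2, 1), free (2, 2, 2)); after release of (1, 1, 0) the pool is (3, 3, 2)
  run T_i (needs (3, 2, 0), free (3, 3, 2)); after release of (0, 0, 1) the pool is (3, 3, 3)
  blocked: T_f wants (3, 4, 2), pool (3, 3, 3) — not enough R2
  blocked: T_a wants (4, 0, 1), pool (3, 3, 3) — not enough R4
  blocked: T_e wants (4, 0, 2), pool (3, 3, 3) — not enough R4
  blocked: T_h wants (4, 0, 0), pool (3, 3, 3) — not enough R4
Had the request been granted, T_f, T_a, T_e and T_h could never finish.


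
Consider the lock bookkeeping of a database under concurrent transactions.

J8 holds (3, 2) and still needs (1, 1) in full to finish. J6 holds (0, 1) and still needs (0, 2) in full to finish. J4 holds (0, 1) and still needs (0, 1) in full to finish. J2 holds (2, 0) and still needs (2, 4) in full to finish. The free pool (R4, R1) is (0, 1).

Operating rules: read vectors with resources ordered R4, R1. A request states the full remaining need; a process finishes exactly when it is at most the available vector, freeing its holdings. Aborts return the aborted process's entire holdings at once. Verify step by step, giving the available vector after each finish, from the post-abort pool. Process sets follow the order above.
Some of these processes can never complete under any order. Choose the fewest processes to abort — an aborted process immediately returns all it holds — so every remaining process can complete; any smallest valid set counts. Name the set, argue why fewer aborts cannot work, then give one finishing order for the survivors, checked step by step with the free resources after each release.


Minimum abort set: J2.
Key observation: J8 had no path to completion before; after the abort of J2 ((2, 0) returned), step 2 is where it fits.
Minimality: the empty abort set fails — the state is deadlocked as it stands.
The survivors complete as J4, J8, J6. Step-by-step check (starting from the post-abort pool):
  pool = (2, 1)
  J4 needs (0, 1) <= (2, 1) -> finishes; pool += (0, 1) = (2, 2)
  J8 needs (1, 1) <= (2, 2) -> finishes; pool += (3, 2) = (5, 4)
  J6 needs (0, 2) <= (5, 4) -> finishes; pool += (0, 1) = (5, 5)


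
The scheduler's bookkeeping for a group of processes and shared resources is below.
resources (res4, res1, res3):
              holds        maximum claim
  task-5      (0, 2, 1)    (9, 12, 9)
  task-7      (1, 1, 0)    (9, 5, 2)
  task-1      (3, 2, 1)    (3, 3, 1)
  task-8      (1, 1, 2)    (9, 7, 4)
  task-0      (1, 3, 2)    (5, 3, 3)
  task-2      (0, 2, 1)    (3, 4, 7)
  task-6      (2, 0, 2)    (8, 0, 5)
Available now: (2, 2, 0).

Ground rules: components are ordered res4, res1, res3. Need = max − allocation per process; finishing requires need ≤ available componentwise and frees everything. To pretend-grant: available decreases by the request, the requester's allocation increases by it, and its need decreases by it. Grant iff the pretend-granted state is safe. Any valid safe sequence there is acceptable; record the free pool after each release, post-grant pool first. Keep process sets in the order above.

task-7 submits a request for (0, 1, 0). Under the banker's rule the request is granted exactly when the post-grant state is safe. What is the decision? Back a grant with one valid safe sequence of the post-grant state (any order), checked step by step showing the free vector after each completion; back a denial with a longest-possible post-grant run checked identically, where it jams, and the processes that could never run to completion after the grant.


GRANT: granting preserves safety; a valid post-grant sequence is task-1, task-0, task-6, task-7, task-8, task-2, task-5.
Key observation: (2, 1, 0) free after granting still covers task-1 first, and each release covers the next.
Step-by-step check of the post-grant state:
  pool = (2, 1, 0)
  task-1: need (0, 1, 0) fits (2, 1, 0); releases (3, 2, 1), pool now (5, 3, 1)
  task-0: need (4, 0, 1) fits (5, 3, 1); releases (1, 3, 2), pool now (6, 6, 3)
  task-6: need (6, 0, 3) fits (6, 6, 3); releases (2, 0, 2), pool now (8, 6, 5)
  task-7: need (8, 3, 2) fits (8, 6, 5); releases (1, 2, 0), pool now (9, 8, 5)
  task-8: need (8, 6, 2) fits (9, 8, 5); releases (1, 1, 2), pool now (10, 9, 7)
  task-2: need (3, 2, 6) fits (10, 9, 7); releases (0, 2, 1), pool now (10, 11, 8)
  task-5: need (9, 10, 8) fits (10, 11, 8); releases (0, 2, 1), pool now (10, 13, 9)


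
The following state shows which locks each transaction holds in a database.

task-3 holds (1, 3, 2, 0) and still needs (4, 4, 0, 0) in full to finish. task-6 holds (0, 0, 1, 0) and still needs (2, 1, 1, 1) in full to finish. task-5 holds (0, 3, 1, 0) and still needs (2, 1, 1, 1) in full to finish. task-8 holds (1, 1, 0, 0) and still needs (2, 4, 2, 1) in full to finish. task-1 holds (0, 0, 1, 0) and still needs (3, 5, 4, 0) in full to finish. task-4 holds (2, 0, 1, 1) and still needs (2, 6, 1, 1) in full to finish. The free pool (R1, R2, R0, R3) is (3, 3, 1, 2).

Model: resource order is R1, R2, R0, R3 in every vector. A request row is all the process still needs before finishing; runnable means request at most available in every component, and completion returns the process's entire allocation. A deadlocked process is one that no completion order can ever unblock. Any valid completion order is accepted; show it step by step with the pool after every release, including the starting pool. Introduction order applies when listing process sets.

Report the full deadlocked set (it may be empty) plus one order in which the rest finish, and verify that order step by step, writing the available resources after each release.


The deadlocked set is empty.
Key observation: the pool covers task-6 at once, and every later process fits after earlier releases.
The rest can finish in the order task-6, task-5, task-4, task-1, task-8, task-3. Walking it through:
  pool = (3, 3, 1, 2)
  task-6: need (2, 1, 1, 1) fits (3, 3, 1, 2); releases (0, 0, 1, 0), pool now (3, 3, 2, 2)
  task-5: need (2, 1, 1, 1) fits (3, 3, 2, 2); releases (0, 3, 1, 0), pool now (3, 6, 3, 2)
  task-4: need (2, 6, 1, 1) fits (3, 6, 3, 2); releases (2, 0, 1, 1), pool now (5, 6, 4, 3)
  task-1: need (3, 5, 4, 0) fits (5, 6, 4, 3); releases (0, 0, 1, 0), pool now (5, 6, 5, 3)
  task-8: need (2, 4, 2, 1) fits (5, 6, 5, 3); releases (1, 1, 0, 0), pool now (6, 7, 5, 3)
  task-3: need (4, 4, 0, 0) fits (6, 7, 5, 3); releases (1, 3, 2, 0), pool now (7, 10, 7, 3)


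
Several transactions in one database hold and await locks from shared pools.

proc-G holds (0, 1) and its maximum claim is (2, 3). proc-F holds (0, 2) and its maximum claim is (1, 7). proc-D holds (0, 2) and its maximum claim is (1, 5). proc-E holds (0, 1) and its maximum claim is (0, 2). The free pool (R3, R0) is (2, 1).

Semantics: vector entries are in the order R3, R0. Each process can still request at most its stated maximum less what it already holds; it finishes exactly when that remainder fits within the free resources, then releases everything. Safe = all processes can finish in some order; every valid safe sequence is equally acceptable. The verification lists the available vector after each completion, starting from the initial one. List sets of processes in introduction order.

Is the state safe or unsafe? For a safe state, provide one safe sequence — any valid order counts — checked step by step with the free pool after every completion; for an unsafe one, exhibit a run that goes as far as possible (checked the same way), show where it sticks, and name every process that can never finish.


SAFE — a valid safe sequence is proc-E, proc-G, proc-D, proc-F.
Key observation: proc-E marks the first exact bind of the order: its need (0, 1) fits the free (2, 1) with zero slack on a requested resource.
Step-by-step check:
  pool = (2, 1)
  run proc-E (needs (0, 1), free (2, 1)); after release of (0, 1) the pool is (2, 2)
  run proc-G (needs (2, 2), free (2, 2)); after release of (0, 1) the pool is (2, 3)
  run proc-D (needs (1, 3), free (2, 3)); after release of (0, 2) the pool is (2, 5)
  run proc-F (needs (1, 5), free (2, 5)); after release of (0, 2) the pool is (2, 7)


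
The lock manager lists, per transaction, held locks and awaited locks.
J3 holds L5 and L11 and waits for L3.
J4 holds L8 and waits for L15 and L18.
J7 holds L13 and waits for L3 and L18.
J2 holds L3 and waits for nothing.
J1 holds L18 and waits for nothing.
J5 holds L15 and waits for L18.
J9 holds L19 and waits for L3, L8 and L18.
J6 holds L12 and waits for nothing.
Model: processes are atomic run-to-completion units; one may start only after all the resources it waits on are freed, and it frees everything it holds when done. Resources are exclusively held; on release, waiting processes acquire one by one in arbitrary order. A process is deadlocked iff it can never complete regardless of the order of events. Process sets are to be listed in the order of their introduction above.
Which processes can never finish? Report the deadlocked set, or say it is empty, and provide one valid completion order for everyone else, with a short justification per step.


The deadlocked set is empty.
Key observation: no waiting chain loops back on itself — every chain ends at a process that waits on nothing, so everyone eventually runs.
The rest can finish in the order J2, J6, J1, J7, J5, J4, J9, J3.
Check, step by step:
  J2 waits on nothing -> runs at once and releases L3
  J6 waits on nothing -> runs at once and releases L12
  J1 waits on nothing -> runs at once and releases L18
  J7 waits on L3 and L18 — all released -> runs and releases L13
  J5 waits on L18 — all released -> runs and releases L15
  J4 waits on L15 and L18 — all released -> runs and releases L8
  J9 waits on L3, L8 and L18 — all released -> runs and releases L19
  J3 waits on L3 — all released -> runs and releases L5 and L11


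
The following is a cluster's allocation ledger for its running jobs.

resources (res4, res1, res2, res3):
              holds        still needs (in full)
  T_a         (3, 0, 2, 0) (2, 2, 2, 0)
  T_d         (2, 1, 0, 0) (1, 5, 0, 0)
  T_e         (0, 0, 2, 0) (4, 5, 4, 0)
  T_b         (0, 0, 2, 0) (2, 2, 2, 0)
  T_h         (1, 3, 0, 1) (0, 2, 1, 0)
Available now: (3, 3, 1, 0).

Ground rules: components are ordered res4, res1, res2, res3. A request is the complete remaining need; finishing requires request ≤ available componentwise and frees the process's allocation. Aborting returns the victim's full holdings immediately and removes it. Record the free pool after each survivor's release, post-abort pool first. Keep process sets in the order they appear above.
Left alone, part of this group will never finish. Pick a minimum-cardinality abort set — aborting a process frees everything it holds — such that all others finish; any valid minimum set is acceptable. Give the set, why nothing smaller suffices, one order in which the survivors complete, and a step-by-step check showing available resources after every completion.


The answer: abort T_a.
Key observation: aborting T_a returns (3, 0, 2, 0), and T_b — hopeless before — runs at step 3 with the returned capacity in the pool.
Minimality: the empty abort set fails — the state is deadlocked as it stands.
The survivors complete as T_h, T_d, T_b, T_e. Check, step by step (starting from the post-abort pool):
  pool = (6, 3, 3, 0)
  T_h: need (0, 2, 1, 0) fits (6, 3, 3, 0); releases (1, 3, 0, 1), pool now (7, 6, 3, 1)
  T_d: need (1, 5, 0, 0) fits (7, 6, 3, 1); releases (2, 1, 0, 0), pool now (9, 7, 3, 1)
  T_b: need (2, 2, 2, 0) fits (9, 7, 3, 1); releases (0, 0, 2, 0), pool now (9, 7, 5, 1)
  T_e: need (4, 5, 4, 0) fits (9, 7, 5, 1); releases (0, 0, 2, 0), pool now (9, 7, 7, 1)


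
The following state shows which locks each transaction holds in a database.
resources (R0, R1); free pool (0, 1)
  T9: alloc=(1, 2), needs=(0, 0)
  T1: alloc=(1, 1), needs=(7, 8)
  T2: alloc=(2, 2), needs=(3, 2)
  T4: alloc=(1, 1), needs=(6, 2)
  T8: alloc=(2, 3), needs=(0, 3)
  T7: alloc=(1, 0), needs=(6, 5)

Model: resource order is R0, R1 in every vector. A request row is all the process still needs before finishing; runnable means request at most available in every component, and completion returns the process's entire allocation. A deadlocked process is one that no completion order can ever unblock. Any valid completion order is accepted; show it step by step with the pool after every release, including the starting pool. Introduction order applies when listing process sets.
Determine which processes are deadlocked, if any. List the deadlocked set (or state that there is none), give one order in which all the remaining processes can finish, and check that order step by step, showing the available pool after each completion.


Deadlocked set: T1, T4 and T7.
Key observation: the pool after T9, T8, T2 is (5, 8); every surviving request exceeds it in R0, so progress ends there.
The rest can finish in the order T9, T8, T2. Walking it through:
  pool = (0, 1)
  T9: need (0, 0) fits (0, 1); releases (1, 2), pool now (1, 3)
  T8: need (0, 3) fits (1, 3); releases (2, 3), pool now (3, 6)
  T2: need (3, 2) fits (3, 6); releases (2, 2), pool now (5, 8)
The blocked processes can never fit:
  T1 cannot run: need (7, 8) vs free (5, 8) (insufficient R0)
  T4 cannot run: need (6, 2) vs free (5, 8) (insufficient R0)
  T7 cannot run: need (6, 5) vs free (5, 8) (insufficient R0)


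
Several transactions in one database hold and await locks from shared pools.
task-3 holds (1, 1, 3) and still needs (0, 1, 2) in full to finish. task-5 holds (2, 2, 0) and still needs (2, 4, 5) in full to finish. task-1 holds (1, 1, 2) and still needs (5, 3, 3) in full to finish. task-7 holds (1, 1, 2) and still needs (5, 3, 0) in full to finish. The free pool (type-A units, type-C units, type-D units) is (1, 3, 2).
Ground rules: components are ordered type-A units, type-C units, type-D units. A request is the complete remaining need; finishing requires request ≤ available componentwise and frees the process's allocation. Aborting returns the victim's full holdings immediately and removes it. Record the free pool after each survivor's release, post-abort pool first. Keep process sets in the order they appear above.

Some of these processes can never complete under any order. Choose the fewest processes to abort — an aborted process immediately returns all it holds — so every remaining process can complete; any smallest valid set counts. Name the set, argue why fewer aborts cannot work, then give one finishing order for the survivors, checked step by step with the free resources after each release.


Minimum abort set: task-7.
Key observation: no ordering could ever have run task-1 before the abort of task-7; with (1, 1, 2) back in the pool it fits at step 3.
No smaller set exists: with zero aborts the deadlock remains.
The survivors complete as task-3, task-5, task-1. Walking it through (starting from the post-abort pool):
  pool = (2, 4, 4)
  run task-3 (needs (0, 1, 2), free (2, 4, 4)); after release of (1, 1, 3) the pool is (3, 5, 7)
  run task-5 (needs (2, 4, 5), free (3, 5, 7)); after release of (2, 2, 0) the pool is (5, 7, 7)
  run task-1 (needs (5, 3, 3), free (5, 7, 7)); after release of (1, 1, 2) the pool is (6, 8, 9)


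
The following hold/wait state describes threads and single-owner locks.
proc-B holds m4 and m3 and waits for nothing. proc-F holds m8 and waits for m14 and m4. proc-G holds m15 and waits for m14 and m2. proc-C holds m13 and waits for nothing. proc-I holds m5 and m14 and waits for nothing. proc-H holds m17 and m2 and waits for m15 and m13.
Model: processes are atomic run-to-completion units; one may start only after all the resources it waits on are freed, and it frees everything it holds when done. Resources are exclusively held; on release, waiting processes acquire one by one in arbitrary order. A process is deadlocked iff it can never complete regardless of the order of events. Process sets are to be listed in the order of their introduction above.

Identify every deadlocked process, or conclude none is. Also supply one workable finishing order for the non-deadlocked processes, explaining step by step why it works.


Deadlocked: proc-G and proc-H.
Key observation: the cycle proc-G -> proc-H -> proc-G can never break — each member waits on the next; no other process is dragged down with it.
The rest can finish in the order proc-I, proc-B, proc-F, proc-C.
Step-by-step check:
  run proc-I (it waits on nothing); releases m5 and m14
  run proc-B (it waits on nothing); releases m4 and m3
  proc-F: everything it awaited (m14 and m4) is free; runs, freeing m8
  run proc-C (it waits on nothing); releases m13


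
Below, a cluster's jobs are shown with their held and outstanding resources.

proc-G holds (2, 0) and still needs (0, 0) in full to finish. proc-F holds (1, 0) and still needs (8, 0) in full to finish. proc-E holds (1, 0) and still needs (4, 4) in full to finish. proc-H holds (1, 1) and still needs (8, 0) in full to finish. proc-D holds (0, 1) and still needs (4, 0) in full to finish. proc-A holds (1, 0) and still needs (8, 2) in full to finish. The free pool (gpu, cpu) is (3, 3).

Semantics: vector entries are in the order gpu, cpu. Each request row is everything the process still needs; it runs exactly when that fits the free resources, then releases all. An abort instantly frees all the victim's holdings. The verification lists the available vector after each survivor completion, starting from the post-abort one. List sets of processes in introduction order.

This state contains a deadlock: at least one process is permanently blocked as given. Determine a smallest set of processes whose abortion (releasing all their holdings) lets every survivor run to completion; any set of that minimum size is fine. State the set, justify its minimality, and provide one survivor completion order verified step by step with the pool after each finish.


Abort proc-H and proc-A.
Key observation: proc-F could never have finished before the abort; with (2, 1) returned by proc-H and proc-A, it fits at step 4.
Why nothing smaller works — every single abort fails: proc-G alone leaves proc-F blocked (short on gpu); proc-F alone leaves proc-H blocked (short on gpu); proc-E alone leaves proc-F blocked (short on gpu); proc-H alone leaves proc-F blocked (short on gpu); proc-D alone leaves proc-F blocked (short on gpu); proc-A alone leaves proc-F blocked (short on gpu).
Survivors finish in the order: proc-D, proc-E, proc-G, proc-F. Step-by-step check (pool after the aborts first):
  pool = (5, 4)
  proc-D: need (4, 0) fits (5, 4); releases (0, 1), pool now (5, 5)
  proc-E: need (4, 4) fits (5, 5); releases (1, 0), pool now (6, 5)
  proc-G: need (0, 0) fits (6, 5); releases (2, 0), pool now (8, 5)
  proc-F: need (8, 0) fits (8, 5); releases (1, 0), pool now (9, 5)


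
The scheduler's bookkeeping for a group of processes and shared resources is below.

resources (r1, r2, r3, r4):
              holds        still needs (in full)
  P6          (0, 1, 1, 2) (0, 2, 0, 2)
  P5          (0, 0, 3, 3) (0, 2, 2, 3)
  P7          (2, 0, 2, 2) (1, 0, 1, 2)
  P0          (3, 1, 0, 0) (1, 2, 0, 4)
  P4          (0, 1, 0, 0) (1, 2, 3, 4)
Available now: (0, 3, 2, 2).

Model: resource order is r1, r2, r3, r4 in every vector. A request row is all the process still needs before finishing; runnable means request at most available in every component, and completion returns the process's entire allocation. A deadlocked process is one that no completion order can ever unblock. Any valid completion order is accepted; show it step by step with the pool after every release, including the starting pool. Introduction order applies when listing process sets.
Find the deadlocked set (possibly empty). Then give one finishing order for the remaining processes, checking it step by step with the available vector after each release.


The deadlocked set is P7, P0 and P4.
Key observation: the wall is r1: completing P6, P5 brings the pool only to (0, 4, 6, 7), and all the rest need more.
A valid finishing order for the others: P6, P5. Check, step by step:
  pool = (0, 3, 2, 2)
  P6 needs (0, 2, 0, 2) <= (0, 3, 2, 2) -> finishes; pool += (0, 1, 1, 2) = (0, 4, 3, 4)
  P5 needs (0, 2, 2, 3) <= (0, 4, 3, 4) -> finishes; pool += (0, 0, 3, 3) = (0, 4, 6, 7)
The blocked processes can never fit:
  P7 cannot run: need (1, 0, 1, 2) vs free (0, 4, 6, 7) (insufficient r1)
  P0 cannot run: need (1, 2, 0, 4) vs free (0, 4, 6, 7) (insufficient r1)
  P4 cannot run: need (1, 2, 3, 4) vs free (0, 4, 6, 7) (insufficient r1)
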